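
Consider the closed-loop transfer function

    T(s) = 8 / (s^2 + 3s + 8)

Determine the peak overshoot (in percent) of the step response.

Comparing s^2 + 3s + 8 to s^2 + 2ζωₙs + ωₙ²: ωₙ = √8 ≈ 2.828 rad/s and ζ = 3/(2·√8) ≈ 0.5303.
%OS = 100·exp(−πζ/√(1−ζ²)) = 100·exp(−π·0.5303/√(1−0.5303²)) ≈ 14.0%.

%OS ≈ 14.0%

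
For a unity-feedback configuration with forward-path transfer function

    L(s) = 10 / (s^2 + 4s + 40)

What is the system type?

The denominator has no factor of s at the origin — no free integrator — so this is a Type 0 system.

Type 0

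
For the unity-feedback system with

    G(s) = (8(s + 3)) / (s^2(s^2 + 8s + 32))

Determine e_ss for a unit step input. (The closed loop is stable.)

e_ss = 0

G(s) has 2 poles at the origin.
This is a Type 2 system; for a step input the steady-state error is zero.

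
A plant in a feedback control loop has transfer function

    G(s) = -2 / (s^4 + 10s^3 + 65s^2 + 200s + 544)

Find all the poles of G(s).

The poles are the roots of the denominator s^4 + 10s^3 + 65s^2 + 200s + 544 = 0.
No real roots exist; factor into two real quadratics: (s^2 + 2s + 17)(s^2 + 8s + 32) = 0.
Each quadratic gives a conjugate pair via the quadratic formula.

s = -1 ± 4j, -4 ± 4j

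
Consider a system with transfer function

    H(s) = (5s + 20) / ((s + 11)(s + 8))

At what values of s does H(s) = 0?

s = -4

Set the numerator to zero: 5s + 20 = 0, i.e. 5·(s + 4) = 0.
So s = -4.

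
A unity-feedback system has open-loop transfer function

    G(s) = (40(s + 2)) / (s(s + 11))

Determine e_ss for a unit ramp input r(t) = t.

e_ss = 0.1375

G(s) has one pole at the origin.
This is a Type 1 system. Kv = lim_{s→0} s·G(s) = 80/11.
e_ss = 1/Kv = 1/(80/11) = 11/80 ≈ 0.1375.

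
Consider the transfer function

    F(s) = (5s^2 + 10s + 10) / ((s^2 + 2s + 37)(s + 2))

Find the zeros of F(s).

Set the numerator to zero: 5s^2 + 10s + 10 = 0, i.e. 5·(s^2 + 2s + 2) = 0.
Factoring: (s^2 + 2s + 2) = 0.

s = -1 + j, -1 - j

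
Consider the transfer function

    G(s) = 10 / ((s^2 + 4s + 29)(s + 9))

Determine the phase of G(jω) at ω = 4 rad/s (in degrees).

At s = j4: numerator = 10, denominator = 53 + j196.
∠G = ∠num − ∠den = 0° − (74.869°) = -74.87°.

∠G(j4) ≈ -74.87°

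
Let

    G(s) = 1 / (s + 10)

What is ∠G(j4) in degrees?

∠G(j4) ≈ -21.80°

At s = j4: numerator = 1, denominator = 10 + j4.
∠G = ∠num − ∠den = 0° − (21.801°) = -21.80°.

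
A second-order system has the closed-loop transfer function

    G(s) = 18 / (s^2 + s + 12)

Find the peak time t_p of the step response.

t_p ≈ 0.9165 s

Comparing s^2 + s + 12 to s^2 + 2ζωₙs + ωₙ²: ωₙ = √12 ≈ 3.464 rad/s and ζ = 1/(2·√12) ≈ 0.1443.
ζωₙ = 1/2 = 0.5, so ω_d = ωₙ√(1−ζ²) = √(ωₙ² − (ζωₙ)²) = √(12 − 0.5²) = √11.75 ≈ 3.428 rad/s.
t_p = π/ω_d = π/3.428 ≈ 0.9165 s.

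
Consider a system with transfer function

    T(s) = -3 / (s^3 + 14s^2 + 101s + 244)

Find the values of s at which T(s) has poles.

The poles are the roots of the denominator s^3 + 14s^2 + 101s + 244 = 0.
Trying s = -4: the polynomial evaluates to 0, so (s + 4) is a factor.
Dividing out leaves s^2 + 10s + 61 = 0.
The quadratic formula then gives s = -5 ± 6j.

s = -5 ± 6j, -4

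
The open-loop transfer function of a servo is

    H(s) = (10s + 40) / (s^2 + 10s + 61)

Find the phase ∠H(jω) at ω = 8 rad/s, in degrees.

∠H(j8) ≈ -28.71°

At s = j8: numerator = 40 + j80, denominator = -3 + j80.
∠H = ∠num − ∠den = 63.435° − (92.148°) = -28.71°.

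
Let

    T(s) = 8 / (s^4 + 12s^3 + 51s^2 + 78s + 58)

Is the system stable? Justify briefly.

The denominator s^4 + 12s^3 + 51s^2 + 78s + 58 factors as (s^2 + 2s + 2)(s^2 + 10s + 29), giving poles at s = -1 ± j, -5 ± 2j.
Since all poles lie strictly in the left half-plane, the system is stable.

stable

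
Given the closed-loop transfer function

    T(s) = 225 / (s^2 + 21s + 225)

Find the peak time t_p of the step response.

Comparing s^2 + 21s + 225 to s^2 + 2ζωₙs + ωₙ²: ωₙ = 15 rad/s and ζ = 21/(2·15) = 0.7.
ζωₙ = 21/2 = 10.5, so ω_d = ωₙ√(1−ζ²) = √(ωₙ² − (ζωₙ)²) = √(225 − 10.5²) = √114.75 ≈ 10.71 rad/s.
t_p = π/ω_d = π/10.71 ≈ 0.2933 s.

t_p ≈ 0.2933 s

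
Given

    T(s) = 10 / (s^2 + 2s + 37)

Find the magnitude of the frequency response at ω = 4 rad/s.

|T(j4)| ≈ 0.4450

Substitute s = j4: numerator = 10, denominator = 21 + j8.
|T(j4)| = |10| / |21 + j8| = 10 / 22.472 ≈ 0.4450.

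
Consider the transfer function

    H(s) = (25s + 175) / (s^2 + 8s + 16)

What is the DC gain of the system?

Set s = 0: H(0) = (175) / (16) = 175/16.

H(0) = 175/16 ≈ 10.94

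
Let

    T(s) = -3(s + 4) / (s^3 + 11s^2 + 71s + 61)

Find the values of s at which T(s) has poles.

s = -5 + 6j, -5 - 6j, -1

The poles are the roots of the denominator s^3 + 11s^2 + 71s + 61 = 0.
Trying s = -1: the polynomial evaluates to 0, so (s + 1) is a factor.
Dividing out leaves s^2 + 10s + 61 = 0.
The quadratic formula then gives s = -5 ± 6j.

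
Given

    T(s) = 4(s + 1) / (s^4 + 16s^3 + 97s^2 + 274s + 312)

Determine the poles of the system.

The poles are the roots of the denominator s^4 + 16s^3 + 97s^2 + 274s + 312 = 0.
Trying s = -4: the polynomial evaluates to 0, so (s + 4) is a factor.
Dividing out leaves s^3 + 12s^2 + 49s + 78 = 0.
This factors further as (s + 6)(s^2 + 6s + 13) = 0.

s = -4, -6, -3 + 2j, -3 - 2j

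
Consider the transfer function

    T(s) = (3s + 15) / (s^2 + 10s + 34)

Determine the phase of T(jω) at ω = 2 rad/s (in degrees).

∠T(j2) ≈ -11.89°

At s = j2: numerator = 15 + j6, denominator = 30 + j20.
∠T = ∠num − ∠den = 21.801° − (33.690°) = -11.89°.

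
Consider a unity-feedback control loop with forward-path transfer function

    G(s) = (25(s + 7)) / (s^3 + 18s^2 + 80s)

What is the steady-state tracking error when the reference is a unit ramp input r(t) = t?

G(s) has one pole at the origin.
This is a Type 1 system. Kv = lim_{s→0} s·G(s) = 175/80 = 35/16.
e_ss = 1/Kv = 1/(35/16) = 16/35 ≈ 0.4571.

e_ss = 0.4571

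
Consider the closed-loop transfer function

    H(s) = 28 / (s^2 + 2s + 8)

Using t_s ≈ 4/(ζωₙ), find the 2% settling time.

t_s ≈ 4 s

Comparing s^2 + 2s + 8 to s^2 + 2ζωₙs + ωₙ²: ωₙ = √8 ≈ 2.828 rad/s and ζ = 2/(2·√8) ≈ 0.3536.
ζωₙ = 2/2 = 1, so t_s ≈ 4/(ζωₙ) = 4/1 = 4 s.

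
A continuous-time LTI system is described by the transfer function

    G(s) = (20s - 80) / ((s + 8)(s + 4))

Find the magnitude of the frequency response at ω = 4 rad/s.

|G(j4)| ≈ 2.236

Substitute s = j4: numerator = -80 + j80, denominator = 16 + j48.
|G(j4)| = |-80 + j80| / |16 + j48| = 113.14 / 50.596 ≈ 2.236.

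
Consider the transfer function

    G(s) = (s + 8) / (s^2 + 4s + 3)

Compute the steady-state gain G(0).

Set s = 0: G(0) = (8) / (3) = 8/3.

G(0) = 8/3 ≈ 2.667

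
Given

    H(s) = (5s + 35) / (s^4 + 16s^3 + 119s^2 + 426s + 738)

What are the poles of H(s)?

The poles are the roots of the denominator s^4 + 16s^3 + 119s^2 + 426s + 738 = 0.
No real roots exist; factor into two real quadratics: (s^2 + 6s + 18)(s^2 + 10s + 41) = 0.
Each quadratic gives a conjugate pair via the quadratic formula.

s = -3 + 3j, -3 - 3j, -5 + 4j, -5 - 4j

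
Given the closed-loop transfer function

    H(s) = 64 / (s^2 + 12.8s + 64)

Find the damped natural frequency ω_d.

ω_d = 4.800 rad/s

Comparing s^2 + 12.8s + 64 to s^2 + 2ζωₙs + ωₙ²: ωₙ = 8 rad/s and ζ = 12.8/(2·8) = 0.8.
ζωₙ = 12.8/2 = 6.4, so ω_d = ωₙ√(1−ζ²) = √(ωₙ² − (ζωₙ)²) = √(64 − 6.4²) = √23.04 = 4.800 rad/s.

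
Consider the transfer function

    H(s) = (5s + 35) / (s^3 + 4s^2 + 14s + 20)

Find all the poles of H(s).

s = -1 ± 3j, -2

The poles are the roots of the denominator s^3 + 4s^2 + 14s + 20 = 0.
Trying s = -2: the polynomial evaluates to 0, so (s + 2) is a factor.
Dividing out leaves s^2 + 2s + 10 = 0.
The quadratic formula then gives s = -1 ± 3j.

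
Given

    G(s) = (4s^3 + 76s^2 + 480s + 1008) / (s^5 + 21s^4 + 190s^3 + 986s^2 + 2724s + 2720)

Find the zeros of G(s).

s = -6, -7, -6

Set the numerator to zero: 4s^3 + 76s^2 + 480s + 1008 = 0, i.e. 4·(s^3 + 19s^2 + 120s + 252) = 0.
Factoring: (s + 6)^2(s + 7) = 0.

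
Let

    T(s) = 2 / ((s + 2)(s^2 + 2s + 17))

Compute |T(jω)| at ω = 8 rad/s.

|T(j8)| ≈ 0.004885

Substitute s = j8: numerator = 2, denominator = -222 - j344.
|T(j8)| = |2| / |-222 - j344| = 2 / 409.41 ≈ 0.004885.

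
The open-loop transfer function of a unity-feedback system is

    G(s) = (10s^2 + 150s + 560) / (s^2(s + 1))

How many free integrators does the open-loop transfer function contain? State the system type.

Type 2

The denominator has 2 factors of s at the origin (free integrators), so this is a Type 2 system.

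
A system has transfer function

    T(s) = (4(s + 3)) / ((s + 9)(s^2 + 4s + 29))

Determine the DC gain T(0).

At s = 0 each factor (s + a) contributes a and each (s^2 + bs + c) contributes c.
T(0) = 4·(3) / ((9) · (29)) = 12/261 = 4/87.

T(0) = 4/87 ≈ 0.04598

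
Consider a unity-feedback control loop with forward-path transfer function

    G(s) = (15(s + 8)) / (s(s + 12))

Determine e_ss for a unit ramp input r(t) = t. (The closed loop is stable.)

e_ss = 0.1000

G(s) has one pole at the origin.
This is a Type 1 system. Kv = lim_{s→0} s·G(s) = 120/12 = 10.
e_ss = 1/Kv = 1/(10) = 1/10 ≈ 0.1000.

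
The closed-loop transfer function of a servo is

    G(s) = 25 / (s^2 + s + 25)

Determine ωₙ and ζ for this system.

Compare the denominator to the standard form s^2 + 2ζωₙs + ωₙ².
ωₙ² = 25, so ωₙ = 5 rad/s.
2ζωₙ = 1, so ζ = 1/(2·5) = 0.1.
With ζ = 0.1 the response is underdamped.

ωₙ = 5 rad/s, ζ = 0.1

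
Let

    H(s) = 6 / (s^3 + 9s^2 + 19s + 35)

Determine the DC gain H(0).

Set s = 0: H(0) = (6) / (35) = 6/35.

H(0) = 6/35 ≈ 0.1714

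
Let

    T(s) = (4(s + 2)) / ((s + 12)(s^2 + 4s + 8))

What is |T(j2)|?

|T(j2)| ≈ 0.1040

Substitute s = j2: numerator = 8 + j8, denominator = 32 + j104.
|T(j2)| = |8 + j8| / |32 + j104| = 11.314 / 108.81 ≈ 0.1040.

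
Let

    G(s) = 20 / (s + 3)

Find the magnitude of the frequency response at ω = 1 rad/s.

|G(j1)| ≈ 6.325

Substitute s = j1: numerator = 20, denominator = 3 + j1.
|G(j1)| = |20| / |3 + j1| = 20 / 3.1623 ≈ 6.325.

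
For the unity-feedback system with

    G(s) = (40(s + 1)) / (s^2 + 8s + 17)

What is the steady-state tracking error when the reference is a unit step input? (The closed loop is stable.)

G(s) has no poles at the origin.
This is a Type 0 system. Kp = lim_{s→0} G(s) = 40/17.
e_ss = 1/(1 + Kp) = 1/(1 + 40/17) = 17/57 ≈ 0.2982.

e_ss = 0.2982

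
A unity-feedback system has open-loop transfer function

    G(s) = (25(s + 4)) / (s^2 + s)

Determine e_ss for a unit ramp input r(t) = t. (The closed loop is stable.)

G(s) has one pole at the origin.
This is a Type 1 system. Kv = lim_{s→0} s·G(s) = 100/1.
e_ss = 1/Kv = 1/(100) = 1/100 ≈ 0.01000.

e_ss = 0.01000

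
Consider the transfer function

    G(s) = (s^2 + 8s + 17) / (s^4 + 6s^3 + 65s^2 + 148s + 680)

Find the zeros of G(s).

Set the numerator to zero: s^2 + 8s + 17 = 0.
Factoring: (s^2 + 8s + 17) = 0.

s = -4 + j, -4 - j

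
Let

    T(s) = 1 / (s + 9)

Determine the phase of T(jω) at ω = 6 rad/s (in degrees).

∠T(j6) ≈ -33.69°

At s = j6: numerator = 1, denominator = 9 + j6.
∠T = ∠num − ∠den = 0° − (33.690°) = -33.69°.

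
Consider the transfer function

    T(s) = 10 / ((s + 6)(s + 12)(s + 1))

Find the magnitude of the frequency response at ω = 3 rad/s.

|T(j3)| ≈ 0.03811

Substitute s = j3: numerator = 10, denominator = -99 + j243.
|T(j3)| = |10| / |-99 + j243| = 10 / 262.39 ≈ 0.03811.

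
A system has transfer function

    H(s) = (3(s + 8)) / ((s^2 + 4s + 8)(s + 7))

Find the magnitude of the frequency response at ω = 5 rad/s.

Substitute s = j5: numerator = 24 + j15, denominator = -219 + j55.
|H(j5)| = |24 + j15| / |-219 + j55| = 28.302 / 225.80 ≈ 0.1253.

|H(j5)| ≈ 0.1253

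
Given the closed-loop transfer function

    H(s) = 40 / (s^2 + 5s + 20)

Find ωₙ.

ωₙ ≈ 4.472 rad/s

Compare the denominator to the standard form s^2 + 2ζωₙs + ωₙ².
ωₙ² = 20, so ωₙ = √20 ≈ 4.472 rad/s.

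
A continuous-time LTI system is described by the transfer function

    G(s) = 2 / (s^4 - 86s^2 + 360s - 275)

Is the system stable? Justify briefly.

unstable

The denominator s^4 - 86s^2 + 360s - 275 factors as (s - 1)(s - 5)^2(s + 11), giving poles at s = 1, 5, 5, -11.
Since the pole(s) at s = 1, 5, 5 lie in the right half-plane, the system is unstable.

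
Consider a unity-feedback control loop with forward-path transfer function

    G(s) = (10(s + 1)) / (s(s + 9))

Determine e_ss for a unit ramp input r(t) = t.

e_ss = 0.9000

G(s) has one pole at the origin.
This is a Type 1 system. Kv = lim_{s→0} s·G(s) = 10/9.
e_ss = 1/Kv = 1/(10/9) = 9/10 ≈ 0.9000.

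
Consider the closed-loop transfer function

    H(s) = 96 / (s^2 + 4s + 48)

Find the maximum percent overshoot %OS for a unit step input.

%OS ≈ 38.8%

Comparing s^2 + 4s + 48 to s^2 + 2ζωₙs + ωₙ²: ωₙ = √48 ≈ 6.928 rad/s and ζ = 4/(2·√48) ≈ 0.2887.
%OS = 100·exp(−πζ/√(1−ζ²)) = 100·exp(−π·0.2887/√(1−0.2887²)) ≈ 38.8%.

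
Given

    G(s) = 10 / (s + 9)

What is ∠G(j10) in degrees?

At s = j10: numerator = 10, denominator = 9 + j10.
∠G = ∠num − ∠den = 0° − (48.013°) = -48.01°.

∠G(j10) ≈ -48.01°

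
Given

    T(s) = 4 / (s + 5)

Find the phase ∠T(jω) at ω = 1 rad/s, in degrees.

∠T(j1) ≈ -11.31°

At s = j1: numerator = 4, denominator = 5 + j1.
∠T = ∠num − ∠den = 0° − (11.310°) = -11.31°.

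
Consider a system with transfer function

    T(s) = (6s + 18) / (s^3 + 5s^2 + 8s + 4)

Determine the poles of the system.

s = -1, -2, -2

The poles are the roots of the denominator s^3 + 5s^2 + 8s + 4 = 0.
Trying s = -1: the polynomial evaluates to 0, so (s + 1) is a factor.
Dividing out leaves s^2 + 4s + 4 = 0.
Factoring the quadratic: (s + 2)^2 = 0.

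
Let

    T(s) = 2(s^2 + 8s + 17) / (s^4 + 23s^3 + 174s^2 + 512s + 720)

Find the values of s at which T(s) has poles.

The poles are the roots of the denominator s^4 + 23s^3 + 174s^2 + 512s + 720 = 0.
Trying s = -9: the polynomial evaluates to 0, so (s + 9) is a factor.
Dividing out leaves s^3 + 14s^2 + 48s + 80 = 0.
This factors further as (s^2 + 4s + 8)(s + 10) = 0.

s = -2 ± 2j, -9, -10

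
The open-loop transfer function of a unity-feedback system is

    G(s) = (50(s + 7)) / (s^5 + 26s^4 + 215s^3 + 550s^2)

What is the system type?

Type 2

The denominator has 2 factors of s at the origin (free integrators), so this is a Type 2 system.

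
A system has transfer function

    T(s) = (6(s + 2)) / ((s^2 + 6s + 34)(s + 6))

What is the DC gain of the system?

At s = 0 each factor (s + a) contributes a and each (s^2 + bs + c) contributes c.
T(0) = 6·(2) / ((34) · (6)) = 12/204 = 1/17.

T(0) = 1/17 ≈ 0.05882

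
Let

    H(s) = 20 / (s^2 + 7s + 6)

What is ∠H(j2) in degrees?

At s = j2: numerator = 20, denominator = 2 + j14.
∠H = ∠num − ∠den = 0° − (81.870°) = -81.87°.

∠H(j2) ≈ -81.87°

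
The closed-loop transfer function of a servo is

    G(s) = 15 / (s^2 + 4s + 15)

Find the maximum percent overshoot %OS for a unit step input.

Comparing s^2 + 4s + 15 to s^2 + 2ζωₙs + ωₙ²: ωₙ = √15 ≈ 3.873 rad/s and ζ = 4/(2·√15) ≈ 0.5164.
%OS = 100·exp(−πζ/√(1−ζ²)) = 100·exp(−π·0.5164/√(1−0.5164²)) ≈ 15.0%.

%OS ≈ 15.0%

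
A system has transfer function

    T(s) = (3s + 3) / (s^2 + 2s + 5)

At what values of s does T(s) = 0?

Set the numerator to zero: 3s + 3 = 0, i.e. 3·(s + 1) = 0.
So s = -1.

s = -1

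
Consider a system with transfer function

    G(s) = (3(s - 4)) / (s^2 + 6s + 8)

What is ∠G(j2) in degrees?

∠G(j2) ≈ 81.87°

At s = j2: numerator = -12 + j6, denominator = 4 + j12.
∠G = ∠num − ∠den = 153.43° − (71.565°) = 81.87°.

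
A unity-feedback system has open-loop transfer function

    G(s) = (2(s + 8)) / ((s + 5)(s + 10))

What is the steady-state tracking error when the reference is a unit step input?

G(s) has no poles at the origin.
This is a Type 0 system. Kp = lim_{s→0} G(s) = 16/50 = 8/25.
e_ss = 1/(1 + Kp) = 1/(1 + 8/25) = 25/33 ≈ 0.7576.

e_ss = 0.7576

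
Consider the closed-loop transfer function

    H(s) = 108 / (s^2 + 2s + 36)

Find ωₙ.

Compare the denominator to the standard form s^2 + 2ζωₙs + ωₙ².
ωₙ² = 36, so ωₙ = 6 rad/s.

ωₙ = 6 rad/s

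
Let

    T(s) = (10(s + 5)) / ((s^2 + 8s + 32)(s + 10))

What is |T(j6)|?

Substitute s = j6: numerator = 50 + j60, denominator = -328 + j456.
|T(j6)| = |50 + j60| / |-328 + j456| = 78.102 / 561.71 ≈ 0.1390.

|T(j6)| ≈ 0.1390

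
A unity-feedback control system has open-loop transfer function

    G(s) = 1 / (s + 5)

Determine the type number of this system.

Type 0

The denominator has no factor of s at the origin — no free integrator — so this is a Type 0 system.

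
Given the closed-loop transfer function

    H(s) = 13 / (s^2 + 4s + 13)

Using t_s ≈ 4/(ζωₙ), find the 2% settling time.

Comparing s^2 + 4s + 13 to s^2 + 2ζωₙs + ωₙ²: ωₙ = √13 ≈ 3.606 rad/s and ζ = 4/(2·√13) ≈ 0.5547.
ζωₙ = 4/2 = 2, so t_s ≈ 4/(ζωₙ) = 4/2 = 2 s.

t_s ≈ 2 s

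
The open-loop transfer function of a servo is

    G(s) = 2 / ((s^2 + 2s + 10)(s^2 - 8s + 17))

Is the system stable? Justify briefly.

unstable

The poles can be read from the denominator factors: s = -1 + 3j, -1 - 3j, 4 + j, 4 - j.
Since the pole(s) at s = 4 ± j lie in the right half-plane, the system is unstable.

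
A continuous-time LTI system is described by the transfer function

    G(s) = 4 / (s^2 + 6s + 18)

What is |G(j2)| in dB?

|G(j2)|_dB ≈ -13.3 dB

Substitute s = j2: numerator = 4, denominator = 14 + j12.
|G(j2)| = |4| / |14 + j12| = 4 / 18.439 ≈ 0.2169.
In decibels: 20·log₁₀(0.2169) ≈ -13.3 dB.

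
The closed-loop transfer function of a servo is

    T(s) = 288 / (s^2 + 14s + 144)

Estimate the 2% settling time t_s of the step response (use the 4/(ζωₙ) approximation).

t_s ≈ 0.5714 s

Comparing s^2 + 14s + 144 to s^2 + 2ζωₙs + ωₙ²: ωₙ = 12 rad/s and ζ = 14/(2·12) ≈ 0.5833.
ζωₙ = 14/2 = 7, so t_s ≈ 4/(ζωₙ) = 4/7 ≈ 0.5714 s.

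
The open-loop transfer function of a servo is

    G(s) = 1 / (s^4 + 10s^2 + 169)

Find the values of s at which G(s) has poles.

s = 2 + 3j, 2 - 3j, -2 + 3j, -2 - 3j

The poles are the roots of the denominator s^4 + 10s^2 + 169 = 0.
No real roots exist; factor into two real quadratics: (s^2 - 4s + 13)(s^2 + 4s + 13) = 0.
Each quadratic gives a conjugate pair via the quadratic formula.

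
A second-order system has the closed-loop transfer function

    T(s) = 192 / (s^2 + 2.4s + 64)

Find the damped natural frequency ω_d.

ω_d ≈ 7.909 rad/s

Comparing s^2 + 2.4s + 64 to s^2 + 2ζωₙs + ωₙ²: ωₙ = 8 rad/s and ζ = 2.4/(2·8) = 0.15.
ζωₙ = 2.4/2 = 1.2, so ω_d = ωₙ√(1−ζ²) = √(ωₙ² − (ζωₙ)²) = √(64 − 1.2²) = √62.56 ≈ 7.909 rad/s.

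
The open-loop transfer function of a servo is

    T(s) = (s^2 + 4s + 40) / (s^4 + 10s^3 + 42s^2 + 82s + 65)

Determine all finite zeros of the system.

s = -2 + 6j, -2 - 6j

Set the numerator to zero: s^2 + 4s + 40 = 0.
Factoring: (s^2 + 4s + 40) = 0.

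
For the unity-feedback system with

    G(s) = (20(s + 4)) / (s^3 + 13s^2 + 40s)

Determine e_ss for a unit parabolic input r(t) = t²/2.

e_ss = ∞

G(s) has one pole at the origin.
This is a Type 1 system; Ka = lim_{s→0} s^2·G(s) = 0, so the steady-state error for a parabola input is infinite.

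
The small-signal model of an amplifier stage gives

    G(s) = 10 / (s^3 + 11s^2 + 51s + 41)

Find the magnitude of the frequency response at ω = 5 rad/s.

Substitute s = j5: numerator = 10, denominator = -234 + j130.
|G(j5)| = |10| / |-234 + j130| = 10 / 267.69 ≈ 0.03736.

|G(j5)| ≈ 0.03736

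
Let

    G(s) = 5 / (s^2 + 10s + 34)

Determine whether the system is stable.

The denominator s^2 + 10s + 34 factors as (s^2 + 10s + 34), giving poles at s = -5 + 3j, -5 - 3j.
Since all poles lie strictly in the left half-plane, the system is stable.

stable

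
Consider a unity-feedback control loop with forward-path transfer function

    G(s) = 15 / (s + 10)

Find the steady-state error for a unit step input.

e_ss = 0.4000

G(s) has no poles at the origin.
This is a Type 0 system. Kp = lim_{s→0} G(s) = 15/10 = 3/2.
e_ss = 1/(1 + Kp) = 1/(1 + 3/2) = 2/5 ≈ 0.4000.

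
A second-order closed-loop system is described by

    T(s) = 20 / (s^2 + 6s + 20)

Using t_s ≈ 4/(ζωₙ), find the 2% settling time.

t_s ≈ 1.333 s

Comparing s^2 + 6s + 20 to s^2 + 2ζωₙs + ωₙ²: ωₙ = √20 ≈ 4.472 rad/s and ζ = 6/(2·√20) ≈ 0.6708.
ζωₙ = 6/2 = 3, so t_s ≈ 4/(ζωₙ) = 4/3 ≈ 1.333 s.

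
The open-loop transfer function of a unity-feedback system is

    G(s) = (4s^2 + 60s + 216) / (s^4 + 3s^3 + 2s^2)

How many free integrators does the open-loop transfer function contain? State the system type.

Factor s from the denominator: s^4 + 3s^3 + 2s^2 = s^2·(s^2 + 3s + 2).
There are 2 poles at the origin, so the system is Type 2.

Type 2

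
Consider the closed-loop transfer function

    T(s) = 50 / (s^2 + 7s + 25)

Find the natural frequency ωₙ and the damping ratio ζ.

Compare the denominator to the standard form s^2 + 2ζωₙs + ωₙ².
ωₙ² = 25, so ωₙ = 5 rad/s.
2ζωₙ = 7, so ζ = 7/(2·5) = 0.7.

ωₙ = 5 rad/s, ζ = 0.7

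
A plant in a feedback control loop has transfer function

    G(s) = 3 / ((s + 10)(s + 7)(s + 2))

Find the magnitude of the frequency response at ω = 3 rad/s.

|G(j3)| ≈ 0.01046

Substitute s = j3: numerator = 3, denominator = -31 + j285.
|G(j3)| = |3| / |-31 + j285| = 3 / 286.68 ≈ 0.01046.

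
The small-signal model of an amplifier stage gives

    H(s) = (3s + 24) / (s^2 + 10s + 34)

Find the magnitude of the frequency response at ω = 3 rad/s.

Substitute s = j3: numerator = 24 + j9, denominator = 25 + j30.
|H(j3)| = |24 + j9| / |25 + j30| = 25.632 / 39.051 ≈ 0.6564.

|H(j3)| ≈ 0.6564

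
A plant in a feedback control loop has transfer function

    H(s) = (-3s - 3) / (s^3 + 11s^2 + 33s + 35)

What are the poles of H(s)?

The poles are the roots of the denominator s^3 + 11s^2 + 33s + 35 = 0.
Trying s = -7: the polynomial evaluates to 0, so (s + 7) is a factor.
Dividing out leaves s^2 + 4s + 5 = 0.
The quadratic formula then gives s = -2 ± 1j.

s = -2 + j, -2 - j, -7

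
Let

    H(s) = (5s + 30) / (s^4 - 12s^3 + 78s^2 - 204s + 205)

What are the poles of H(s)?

s = 2 + j, 2 - j, 4 + 5j, 4 - 5j

The poles are the roots of the denominator s^4 - 12s^3 + 78s^2 - 204s + 205 = 0.
No real roots exist; factor into two real quadratics: (s^2 - 4s + 5)(s^2 - 8s + 41) = 0.
Each quadratic gives a conjugate pair via the quadratic formula.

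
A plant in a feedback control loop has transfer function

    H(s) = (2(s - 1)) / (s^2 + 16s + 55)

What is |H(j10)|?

Substitute s = j10: numerator = -2 + j20, denominator = -45 + j160.
|H(j10)| = |-2 + j20| / |-45 + j160| = 20.100 / 166.21 ≈ 0.1209.

|H(j10)| ≈ 0.1209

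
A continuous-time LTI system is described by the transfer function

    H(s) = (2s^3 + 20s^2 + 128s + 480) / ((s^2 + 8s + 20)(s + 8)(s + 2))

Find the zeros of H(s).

Set the numerator to zero: 2s^3 + 20s^2 + 128s + 480 = 0, i.e. 2·(s^3 + 10s^2 + 64s + 240) = 0.
Factoring: (s + 6)(s^2 + 4s + 40) = 0.

s = -6, -2 + 6j, -2 - 6j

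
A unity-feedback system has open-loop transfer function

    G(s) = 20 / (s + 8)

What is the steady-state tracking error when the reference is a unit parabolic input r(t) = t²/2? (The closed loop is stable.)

e_ss = ∞

G(s) has no poles at the origin.
This is a Type 0 system; Ka = lim_{s→0} s^2·G(s) = 0, so the steady-state error for a parabola input is infinite.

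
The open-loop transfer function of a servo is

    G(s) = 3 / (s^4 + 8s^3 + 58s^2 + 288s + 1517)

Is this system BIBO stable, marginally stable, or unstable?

unstable

The denominator s^4 + 8s^3 + 58s^2 + 288s + 1517 factors as (s^2 - 2s + 37)(s^2 + 10s + 41), giving poles at s = 1 + 6j, 1 - 6j, -5 + 4j, -5 - 4j.
Since the pole(s) at s = 1 + 6j, 1 - 6j lie in the right half-plane, the system is unstable.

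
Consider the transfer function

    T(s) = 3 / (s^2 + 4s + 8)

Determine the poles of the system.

The poles are the roots of the denominator s^2 + 4s + 8 = 0.
Using the quadratic formula: s = (-4 ± √(-16))/2 = -2 ± 2j.

s = -2 ± 2j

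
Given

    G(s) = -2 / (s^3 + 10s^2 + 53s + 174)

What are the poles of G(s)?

s = -2 + 5j, -2 - 5j, -6

The poles are the roots of the denominator s^3 + 10s^2 + 53s + 174 = 0.
Trying s = -6: the polynomial evaluates to 0, so (s + 6) is a factor.
Dividing out leaves s^2 + 4s + 29 = 0.
The quadratic formula then gives s = -2 ± 5j.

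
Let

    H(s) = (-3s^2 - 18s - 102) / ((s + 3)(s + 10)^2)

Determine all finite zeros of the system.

s = -3 ± 5j

Set the numerator to zero: -3s^2 - 18s - 102 = 0, i.e. -3·(s^2 + 6s + 34) = 0.
Factoring: (s^2 + 6s + 34) = 0.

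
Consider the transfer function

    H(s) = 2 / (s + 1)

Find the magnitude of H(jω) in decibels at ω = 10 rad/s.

|H(j10)|_dB ≈ -14.0 dB

Substitute s = j10: numerator = 2, denominator = 1 + j10.
|H(j10)| = |2| / |1 + j10| = 2 / 10.050 ≈ 0.1990.
In decibels: 20·log₁₀(0.1990) ≈ -14.0 dB.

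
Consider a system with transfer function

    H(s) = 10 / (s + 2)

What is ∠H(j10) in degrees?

∠H(j10) ≈ -78.69°

At s = j10: numerator = 10, denominator = 2 + j10.
∠H = ∠num − ∠den = 0° − (78.690°) = -78.69°.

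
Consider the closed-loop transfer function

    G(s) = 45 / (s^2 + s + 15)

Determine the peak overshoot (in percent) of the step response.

Comparing s^2 + s + 15 to s^2 + 2ζωₙs + ωₙ²: ωₙ = √15 ≈ 3.873 rad/s and ζ = 1/(2·√15) ≈ 0.1291.
%OS = 100·exp(−πζ/√(1−ζ²)) = 100·exp(−π·0.1291/√(1−0.1291²)) ≈ 66.4%.

%OS ≈ 66.4%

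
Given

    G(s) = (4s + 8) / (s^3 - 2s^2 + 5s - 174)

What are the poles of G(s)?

s = -2 + 5j, -2 - 5j, 6

The poles are the roots of the denominator s^3 - 2s^2 + 5s - 174 = 0.
Trying s = 6: the polynomial evaluates to 0, so (s - 6) is a factor.
Dividing out leaves s^2 + 4s + 29 = 0.
The quadratic formula then gives s = -2 ± 5j.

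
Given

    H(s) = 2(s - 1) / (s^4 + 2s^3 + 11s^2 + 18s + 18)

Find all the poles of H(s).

The poles are the roots of the denominator s^4 + 2s^3 + 11s^2 + 18s + 18 = 0.
No real roots exist; factor into two real quadratics: (s^2 + 9)(s^2 + 2s + 2) = 0.
Each quadratic gives a conjugate pair via the quadratic formula.

s = ±3j, -1 ± j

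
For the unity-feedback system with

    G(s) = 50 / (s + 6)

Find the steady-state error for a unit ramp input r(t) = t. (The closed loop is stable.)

e_ss = ∞

G(s) has no poles at the origin.
This is a Type 0 system; Kv = lim_{s→0} s·G(s) = 0, so the steady-state error for a ramp input is infinite.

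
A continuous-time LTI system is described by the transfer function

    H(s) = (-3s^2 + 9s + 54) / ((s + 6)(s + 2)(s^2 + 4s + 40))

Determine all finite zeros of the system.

s = -3, 6

Set the numerator to zero: -3s^2 + 9s + 54 = 0, i.e. -3·(s^2 - 3s - 18) = 0.
Factoring: (s + 3)(s - 6) = 0.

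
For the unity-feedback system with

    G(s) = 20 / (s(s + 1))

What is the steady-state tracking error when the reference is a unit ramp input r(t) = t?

G(s) has one pole at the origin.
This is a Type 1 system. Kv = lim_{s→0} s·G(s) = 20/1.
e_ss = 1/Kv = 1/(20) = 1/20 ≈ 0.05000.

e_ss = 0.05000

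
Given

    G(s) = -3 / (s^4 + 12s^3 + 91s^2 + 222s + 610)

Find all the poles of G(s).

s = -5 ± 6j, -1 ± 3j

The poles are the roots of the denominator s^4 + 12s^3 + 91s^2 + 222s + 610 = 0.
No real roots exist; factor into two real quadratics: (s^2 + 10s + 61)(s^2 + 2s + 10) = 0.
Each quadratic gives a conjugate pair via the quadratic formula.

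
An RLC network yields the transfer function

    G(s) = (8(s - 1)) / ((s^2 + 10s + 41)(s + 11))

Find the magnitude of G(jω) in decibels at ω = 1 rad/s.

|G(j1)|_dB ≈ -32.1 dB

Substitute s = j1: numerator = -8 + j8, denominator = 430 + j150.
|G(j1)| = |-8 + j8| / |430 + j150| = 11.314 / 455.41 ≈ 0.02484.
In decibels: 20·log₁₀(0.02484) ≈ -32.1 dB.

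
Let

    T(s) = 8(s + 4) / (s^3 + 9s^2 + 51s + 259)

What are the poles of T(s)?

The poles are the roots of the denominator s^3 + 9s^2 + 51s + 259 = 0.
Trying s = -7: the polynomial evaluates to 0, so (s + 7) is a factor.
Dividing out leaves s^2 + 2s + 37 = 0.
The quadratic formula then gives s = -1 ± 6j.

s = -1 ± 6j, -7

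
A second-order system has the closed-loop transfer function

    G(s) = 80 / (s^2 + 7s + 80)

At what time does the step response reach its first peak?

t_p ≈ 0.3817 s

Comparing s^2 + 7s + 80 to s^2 + 2ζωₙs + ωₙ²: ωₙ = √80 ≈ 8.944 rad/s and ζ = 7/(2·√80) ≈ 0.3913.
ζωₙ = 7/2 = 3.5, so ω_d = ωₙ√(1−ζ²) = √(ωₙ² − (ζωₙ)²) = √(80 − 3.5²) = √67.75 ≈ 8.231 rad/s.
t_p = π/ω_d = π/8.231 ≈ 0.3817 s.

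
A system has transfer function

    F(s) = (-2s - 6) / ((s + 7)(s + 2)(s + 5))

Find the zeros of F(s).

Set the numerator to zero: -2s - 6 = 0, i.e. -2·(s + 3) = 0.
So s = -3.

s = -3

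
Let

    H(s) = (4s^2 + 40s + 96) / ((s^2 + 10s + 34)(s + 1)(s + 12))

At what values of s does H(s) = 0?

s = -4, -6

Set the numerator to zero: 4s^2 + 40s + 96 = 0, i.e. 4·(s^2 + 10s + 24) = 0.
Factoring: (s + 4)(s + 6) = 0.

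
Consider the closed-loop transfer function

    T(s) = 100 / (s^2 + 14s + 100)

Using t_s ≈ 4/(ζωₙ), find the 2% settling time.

Comparing s^2 + 14s + 100 to s^2 + 2ζωₙs + ωₙ²: ωₙ = 10 rad/s and ζ = 14/(2·10) = 0.7.
ζωₙ = 14/2 = 7, so t_s ≈ 4/(ζωₙ) = 4/7 ≈ 0.5714 s.

t_s ≈ 0.5714 s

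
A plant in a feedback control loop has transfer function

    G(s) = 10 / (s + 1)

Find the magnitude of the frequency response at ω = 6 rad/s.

|G(j6)| ≈ 1.644

Substitute s = j6: numerator = 10, denominator = 1 + j6.
|G(j6)| = |10| / |1 + j6| = 10 / 6.0828 ≈ 1.644.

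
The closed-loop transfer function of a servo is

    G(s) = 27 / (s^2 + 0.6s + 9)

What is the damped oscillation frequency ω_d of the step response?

Comparing s^2 + 0.6s + 9 to s^2 + 2ζωₙs + ωₙ²: ωₙ = 3 rad/s and ζ = 0.6/(2·3) = 0.1.
ζωₙ = 0.6/2 = 0.3, so ω_d = ωₙ√(1−ζ²) = √(ωₙ² − (ζωₙ)²) = √(9 − 0.3²) = √8.91 ≈ 2.985 rad/s.

ω_d ≈ 2.985 rad/s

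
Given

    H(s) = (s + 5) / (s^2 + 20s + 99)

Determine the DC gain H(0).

Set s = 0: H(0) = (5) / (99) = 5/99.

H(0) = 5/99 ≈ 0.05051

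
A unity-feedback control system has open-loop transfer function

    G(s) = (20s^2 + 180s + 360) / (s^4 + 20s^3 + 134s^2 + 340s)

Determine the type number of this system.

Type 1

Factor s from the denominator: s^4 + 20s^3 + 134s^2 + 340s = s·(s^3 + 20s^2 + 134s + 340).
There is 1 pole at the origin, so the system is Type 1.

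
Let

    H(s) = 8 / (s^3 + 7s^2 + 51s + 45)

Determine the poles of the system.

The poles are the roots of the denominator s^3 + 7s^2 + 51s + 45 = 0.
Trying s = -1: the polynomial evaluates to 0, so (s + 1) is a factor.
Dividing out leaves s^2 + 6s + 45 = 0.
The quadratic formula then gives s = -3 ± 6j.

s = -3 + 6j, -3 - 6j, -1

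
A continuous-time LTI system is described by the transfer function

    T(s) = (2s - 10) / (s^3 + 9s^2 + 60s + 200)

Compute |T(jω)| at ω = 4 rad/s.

Substitute s = j4: numerator = -10 + j8, denominator = 56 + j176.
|T(j4)| = |-10 + j8| / |56 + j176| = 12.806 / 184.69 ≈ 0.06934.

|T(j4)| ≈ 0.06934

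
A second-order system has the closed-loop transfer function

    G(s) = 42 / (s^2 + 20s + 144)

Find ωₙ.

ωₙ = 12 rad/s

Compare the denominator to the standard form s^2 + 2ζωₙs + ωₙ².
ωₙ² = 144, so ωₙ = 12 rad/s.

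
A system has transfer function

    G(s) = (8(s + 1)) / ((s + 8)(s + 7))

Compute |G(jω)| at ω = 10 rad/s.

|G(j10)| ≈ 0.5143

Substitute s = j10: numerator = 8 + j80, denominator = -44 + j150.
|G(j10)| = |8 + j80| / |-44 + j150| = 80.399 / 156.32 ≈ 0.5143.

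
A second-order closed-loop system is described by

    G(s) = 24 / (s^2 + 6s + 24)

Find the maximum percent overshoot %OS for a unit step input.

%OS ≈ 8.77%

Comparing s^2 + 6s + 24 to s^2 + 2ζωₙs + ωₙ²: ωₙ = √24 ≈ 4.899 rad/s and ζ = 6/(2·√24) ≈ 0.6124.
%OS = 100·exp(−πζ/√(1−ζ²)) = 100·exp(−π·0.6124/√(1−0.6124²)) ≈ 8.77%.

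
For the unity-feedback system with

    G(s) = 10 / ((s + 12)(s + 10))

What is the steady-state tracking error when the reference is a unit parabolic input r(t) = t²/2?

e_ss = ∞

G(s) has no poles at the origin.
This is a Type 0 system; Ka = lim_{s→0} s^2·G(s) = 0, so the steady-state error for a parabola input is infinite.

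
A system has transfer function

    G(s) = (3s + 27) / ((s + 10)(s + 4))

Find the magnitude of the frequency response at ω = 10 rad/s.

|G(j10)| ≈ 0.2650

Substitute s = j10: numerator = 27 + j30, denominator = -60 + j140.
|G(j10)| = |27 + j30| / |-60 + j140| = 40.361 / 152.32 ≈ 0.2650.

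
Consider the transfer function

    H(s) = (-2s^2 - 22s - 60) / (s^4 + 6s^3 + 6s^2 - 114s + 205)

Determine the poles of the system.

s = -5 + 4j, -5 - 4j, 2 + j, 2 - j

The poles are the roots of the denominator s^4 + 6s^3 + 6s^2 - 114s + 205 = 0.
No real roots exist; factor into two real quadratics: (s^2 + 10s + 41)(s^2 - 4s + 5) = 0.
Each quadratic gives a conjugate pair via the quadratic formula.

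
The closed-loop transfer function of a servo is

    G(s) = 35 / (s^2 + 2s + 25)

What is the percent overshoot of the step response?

%OS ≈ 52.7%

Comparing s^2 + 2s + 25 to s^2 + 2ζωₙs + ωₙ²: ωₙ = 5 rad/s and ζ = 2/(2·5) = 0.2.
%OS = 100·exp(−πζ/√(1−ζ²)) = 100·exp(−π·0.2/√(1−0.2²)) ≈ 52.7%.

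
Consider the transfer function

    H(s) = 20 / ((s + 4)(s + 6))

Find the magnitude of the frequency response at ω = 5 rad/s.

|H(j5)| ≈ 0.3999

Substitute s = j5: numerator = 20, denominator = -1 + j50.
|H(j5)| = |20| / |-1 + j50| = 20 / 50.010 ≈ 0.3999.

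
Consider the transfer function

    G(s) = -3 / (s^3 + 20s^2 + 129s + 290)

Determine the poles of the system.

The poles are the roots of the denominator s^3 + 20s^2 + 129s + 290 = 0.
Trying s = -10: the polynomial evaluates to 0, so (s + 10) is a factor.
Dividing out leaves s^2 + 10s + 29 = 0.
The quadratic formula then gives s = -5 ± 2j.

s = -5 ± 2j, -10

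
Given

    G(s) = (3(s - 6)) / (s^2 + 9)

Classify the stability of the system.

marginally stable

The poles can be read from the denominator factors: s = ±3j.
Since the simple pole(s) at s = ±3j lie on the jω-axis with none in the right half-plane, the system is marginally stable.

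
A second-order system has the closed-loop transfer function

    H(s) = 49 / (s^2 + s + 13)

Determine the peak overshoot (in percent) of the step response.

%OS ≈ 64.4%

Comparing s^2 + s + 13 to s^2 + 2ζωₙs + ωₙ²: ωₙ = √13 ≈ 3.606 rad/s and ζ = 1/(2·√13) ≈ 0.1387.
%OS = 100·exp(−πζ/√(1−ζ²)) = 100·exp(−π·0.1387/√(1−0.1387²)) ≈ 64.4%.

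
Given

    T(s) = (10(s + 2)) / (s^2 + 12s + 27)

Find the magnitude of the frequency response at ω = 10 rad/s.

Substitute s = j10: numerator = 20 + j100, denominator = -73 + j120.
|T(j10)| = |20 + j100| / |-73 + j120| = 101.98 / 140.46 ≈ 0.7260.

|T(j10)| ≈ 0.7260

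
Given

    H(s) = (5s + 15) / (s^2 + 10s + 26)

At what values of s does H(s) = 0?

s = -3

Set the numerator to zero: 5s + 15 = 0, i.e. 5·(s + 3) = 0.
So s = -3.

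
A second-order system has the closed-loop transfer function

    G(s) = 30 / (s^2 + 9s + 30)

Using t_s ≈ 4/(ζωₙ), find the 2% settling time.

t_s ≈ 0.8889 s

Comparing s^2 + 9s + 30 to s^2 + 2ζωₙs + ωₙ²: ωₙ = √30 ≈ 5.477 rad/s and ζ = 9/(2·√30) ≈ 0.8216.
ζωₙ = 9/2 = 4.5, so t_s ≈ 4/(ζωₙ) = 4/4.5 ≈ 0.8889 s.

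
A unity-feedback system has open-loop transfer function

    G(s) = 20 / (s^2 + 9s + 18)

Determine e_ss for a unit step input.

G(s) has no poles at the origin.
This is a Type 0 system. Kp = lim_{s→0} G(s) = 20/18 = 10/9.
e_ss = 1/(1 + Kp) = 1/(1 + 10/9) = 9/19 ≈ 0.4737.

e_ss = 0.4737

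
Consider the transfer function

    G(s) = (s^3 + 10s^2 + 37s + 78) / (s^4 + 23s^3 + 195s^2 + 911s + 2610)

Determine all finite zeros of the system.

Set the numerator to zero: s^3 + 10s^2 + 37s + 78 = 0.
Factoring: (s^2 + 4s + 13)(s + 6) = 0.

s = -2 ± 3j, -6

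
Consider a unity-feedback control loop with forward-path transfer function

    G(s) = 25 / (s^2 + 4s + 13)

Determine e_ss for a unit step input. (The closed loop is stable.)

G(s) has no poles at the origin.
This is a Type 0 system. Kp = lim_{s→0} G(s) = 25/13.
e_ss = 1/(1 + Kp) = 1/(1 + 25/13) = 13/38 ≈ 0.3421.

e_ss = 0.3421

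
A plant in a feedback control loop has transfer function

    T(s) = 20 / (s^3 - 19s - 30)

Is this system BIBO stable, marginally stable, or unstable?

unstable

The denominator s^3 - 19s - 30 factors as (s + 3)(s + 2)(s - 5), giving poles at s = -3, -2, 5.
Since the pole(s) at s = 5 lie in the right half-plane, the system is unstable.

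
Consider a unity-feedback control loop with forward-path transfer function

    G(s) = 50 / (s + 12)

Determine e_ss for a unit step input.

G(s) has no poles at the origin.
This is a Type 0 system. Kp = lim_{s→0} G(s) = 50/12 = 25/6.
e_ss = 1/(1 + Kp) = 1/(1 + 25/6) = 6/31 ≈ 0.1935.

e_ss = 0.1935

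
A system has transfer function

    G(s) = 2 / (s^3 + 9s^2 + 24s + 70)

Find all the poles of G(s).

s = -1 ± 3j, -7

The poles are the roots of the denominator s^3 + 9s^2 + 24s + 70 = 0.
Trying s = -7: the polynomial evaluates to 0, so (s + 7) is a factor.
Dividing out leaves s^2 + 2s + 10 = 0.
The quadratic formula then gives s = -1 ± 3j.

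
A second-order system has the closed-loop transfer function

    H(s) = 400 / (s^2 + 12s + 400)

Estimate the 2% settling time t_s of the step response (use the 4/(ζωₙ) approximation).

Comparing s^2 + 12s + 400 to s^2 + 2ζωₙs + ωₙ²: ωₙ = 20 rad/s and ζ = 12/(2·20) = 0.3.
ζωₙ = 12/2 = 6, so t_s ≈ 4/(ζωₙ) = 4/6 ≈ 0.6667 s.

t_s ≈ 0.6667 s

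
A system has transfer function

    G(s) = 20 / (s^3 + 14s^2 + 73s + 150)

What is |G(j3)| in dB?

|G(j3)|_dB ≈ -19.7 dB

Substitute s = j3: numerator = 20, denominator = 24 + j192.
|G(j3)| = |20| / |24 + j192| = 20 / 193.49 ≈ 0.1034.
In decibels: 20·log₁₀(0.1034) ≈ -19.7 dB.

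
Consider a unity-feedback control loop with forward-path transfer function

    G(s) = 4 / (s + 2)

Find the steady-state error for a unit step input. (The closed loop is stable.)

G(s) has no poles at the origin.
This is a Type 0 system. Kp = lim_{s→0} G(s) = 4/2 = 2.
e_ss = 1/(1 + Kp) = 1/(1 + 2) = 1/3 ≈ 0.3333.

e_ss = 0.3333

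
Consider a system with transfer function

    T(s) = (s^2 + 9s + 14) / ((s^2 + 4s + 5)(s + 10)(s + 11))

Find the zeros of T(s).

s = -2, -7

Set the numerator to zero: s^2 + 9s + 14 = 0.
Factoring: (s + 2)(s + 7) = 0.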